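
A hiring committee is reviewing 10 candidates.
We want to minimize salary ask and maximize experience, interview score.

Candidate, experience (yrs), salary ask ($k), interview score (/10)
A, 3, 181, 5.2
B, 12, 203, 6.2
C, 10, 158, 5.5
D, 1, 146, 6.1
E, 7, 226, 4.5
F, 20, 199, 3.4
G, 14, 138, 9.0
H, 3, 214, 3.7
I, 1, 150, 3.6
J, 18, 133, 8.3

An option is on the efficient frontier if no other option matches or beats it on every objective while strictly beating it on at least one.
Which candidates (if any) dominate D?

G, J

G: experience 14≥1, salary ask 138≤146, interview score 9.0≥6.1 — dominates D.
J: experience 18≥1, salary ask 133≤146, interview score 8.3≥6.1 — dominates D.
Others (A, B, C, E, F, H, I) are each worse than D on at least one objective.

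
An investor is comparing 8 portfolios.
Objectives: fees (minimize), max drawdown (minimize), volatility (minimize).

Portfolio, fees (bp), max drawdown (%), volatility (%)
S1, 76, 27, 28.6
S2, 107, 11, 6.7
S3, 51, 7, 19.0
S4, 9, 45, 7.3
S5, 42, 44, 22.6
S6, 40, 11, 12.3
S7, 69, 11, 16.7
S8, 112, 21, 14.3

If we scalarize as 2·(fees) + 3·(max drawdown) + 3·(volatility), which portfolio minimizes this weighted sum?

S6

S1: 2·76 + 3·27 + 3·28.6 = 318.8
S2: 2·107 + 3·11 + 3·6.7 = 267.1
S3: 2·51 + 3·7 + 3·19.0 = 180.0
S4: 2·9 + 3·45 + 3·7.3 = 174.9
S5: 2·42 + 3·44 + 3·22.6 = 283.8
S6: 2·40 + 3·11 + 3·12.3 = 149.9
S7: 2·69 + 3·11 + 3·16.7 = 221.1
S8: 2·112 + 3·21 + 3·14.3 = 329.9
Lowest: S6 at 149.9.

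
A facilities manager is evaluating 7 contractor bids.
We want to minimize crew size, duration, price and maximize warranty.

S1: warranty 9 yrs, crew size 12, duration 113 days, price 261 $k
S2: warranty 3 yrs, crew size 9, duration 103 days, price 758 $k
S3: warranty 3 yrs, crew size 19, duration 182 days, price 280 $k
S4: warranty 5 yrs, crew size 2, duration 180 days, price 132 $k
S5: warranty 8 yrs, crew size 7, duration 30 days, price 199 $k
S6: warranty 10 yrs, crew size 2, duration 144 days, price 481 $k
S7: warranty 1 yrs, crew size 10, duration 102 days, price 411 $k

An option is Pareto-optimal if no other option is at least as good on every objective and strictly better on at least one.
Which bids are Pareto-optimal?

S1: not dominated.
S2: dominated by S5 (warranty 8≥3, crew size 7≤9, duration 30≤103, price 199≤758).
S3: dominated by S1 (warranty 9≥3, crew size 12≤19, duration 113≤182, price 261≤280).
S4: not dominated (best price).
S5: not dominated (best duration).
S6: not dominated (best warranty).
S7: dominated by S5 (warranty 8≥1, crew size 7≤10, duration 30≤102, price 199≤411).

S1, S4, S5, S6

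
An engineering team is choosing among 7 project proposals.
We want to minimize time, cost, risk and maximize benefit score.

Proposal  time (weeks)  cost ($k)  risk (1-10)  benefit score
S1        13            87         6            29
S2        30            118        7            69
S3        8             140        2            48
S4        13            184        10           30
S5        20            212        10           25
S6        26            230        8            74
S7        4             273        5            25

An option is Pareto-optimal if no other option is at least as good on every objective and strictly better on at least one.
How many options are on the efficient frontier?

S1: not dominated (best cost).
S2: not dominated.
S3: not dominated (best risk).
S4: dominated by S3 (time 8≤13, cost 140≤184, risk 2≤10, benefit score 48≥30).
S5: dominated by S1 (time 13≤20, cost 87≤212, risk 6≤10, benefit score 29≥25).
S6: not dominated (best benefit score).
S7: not dominated (best time).
Pareto-optimal: S1, S2, S3, S6, S7 → 5.

5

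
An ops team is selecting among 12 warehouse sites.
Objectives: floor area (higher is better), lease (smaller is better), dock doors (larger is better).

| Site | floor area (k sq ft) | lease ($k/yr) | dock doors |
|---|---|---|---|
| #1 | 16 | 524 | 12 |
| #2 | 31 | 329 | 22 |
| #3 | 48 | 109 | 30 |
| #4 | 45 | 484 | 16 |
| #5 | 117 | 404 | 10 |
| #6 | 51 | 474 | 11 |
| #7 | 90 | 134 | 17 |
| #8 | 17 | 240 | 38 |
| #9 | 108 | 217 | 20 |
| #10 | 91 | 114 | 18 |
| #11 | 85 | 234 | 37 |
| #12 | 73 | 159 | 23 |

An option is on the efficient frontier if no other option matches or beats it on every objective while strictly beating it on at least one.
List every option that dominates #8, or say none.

none

#1: worse on floor area (16 vs 17).
#2: worse on lease (329 vs 240).
#3: worse on dock doors (30 vs 38).
#4: worse on lease (484 vs 240).
#5: worse on lease (404 vs 240).
#6: worse on lease (474 vs 240).
#7: worse on dock doors (17 vs 38).
#9: worse on dock doors (20 vs 38).
#10: worse on dock doors (18 vs 38).
#11: worse on dock doors (37 vs 38).
#12: worse on dock doors (23 vs 38).
No option dominates #8.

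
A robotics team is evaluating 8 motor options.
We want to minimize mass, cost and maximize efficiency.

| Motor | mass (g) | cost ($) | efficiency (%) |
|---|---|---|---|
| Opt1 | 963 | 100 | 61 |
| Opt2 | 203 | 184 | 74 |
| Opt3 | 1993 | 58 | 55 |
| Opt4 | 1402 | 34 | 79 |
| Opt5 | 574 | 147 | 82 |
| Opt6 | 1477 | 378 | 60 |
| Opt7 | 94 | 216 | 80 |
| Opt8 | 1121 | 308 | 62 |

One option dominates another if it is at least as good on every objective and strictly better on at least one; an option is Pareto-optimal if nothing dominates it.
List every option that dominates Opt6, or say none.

Opt1: mass 963≤1477, cost 100≤378, efficiency 61≥60 — dominates Opt6.
Opt2: mass 203≤1477, cost 184≤378, efficiency 74≥60 — dominates Opt6.
Opt4: mass 1402≤1477, cost 34≤378, efficiency 79≥60 — dominates Opt6.
Opt5: mass 574≤1477, cost 147≤378, efficiency 82≥60 — dominates Opt6.
Opt7: mass 94≤1477, cost 216≤378, efficiency 80≥60 — dominates Opt6.
Opt8: mass 1121≤1477, cost 308≤378, efficiency 62≥60 — dominates Opt6.
Others (Opt3) are each worse than Opt6 on at least one objective.

Opt1, Opt2, Opt4, Opt5, Opt7, Opt8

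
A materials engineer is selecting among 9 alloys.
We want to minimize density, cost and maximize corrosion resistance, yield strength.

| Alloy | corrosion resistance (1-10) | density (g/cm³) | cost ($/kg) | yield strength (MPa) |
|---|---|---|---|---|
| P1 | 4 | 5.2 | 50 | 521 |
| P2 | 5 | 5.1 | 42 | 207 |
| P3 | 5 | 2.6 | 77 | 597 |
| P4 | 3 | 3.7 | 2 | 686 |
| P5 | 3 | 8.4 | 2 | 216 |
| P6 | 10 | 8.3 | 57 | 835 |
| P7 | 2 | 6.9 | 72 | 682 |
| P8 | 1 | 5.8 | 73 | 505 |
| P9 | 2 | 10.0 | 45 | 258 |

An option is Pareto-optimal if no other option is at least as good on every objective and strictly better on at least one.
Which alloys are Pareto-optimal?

P1: not dominated.
P2: not dominated.
P3: not dominated (best density).
P4: not dominated.
P5: dominated by P4 (corrosion resistance 3≥3, density 3.7≤8.4, cost 2≤2, yield strength 686≥216).
P6: not dominated (best corrosion resistance).
P7: dominated by P4 (corrosion resistance 3≥2, density 3.7≤6.9, cost 2≤72, yield strength 686≥682).
P8: dominated by P1 (corrosion resistance 4≥1, density 5.2≤5.8, cost 50≤73, yield strength 521≥505).
P9: dominated by P4 (corrosion resistance 3≥2, density 3.7≤10.0, cost 2≤45, yield strength 686≥258).

P1, P2, P3, P4, P6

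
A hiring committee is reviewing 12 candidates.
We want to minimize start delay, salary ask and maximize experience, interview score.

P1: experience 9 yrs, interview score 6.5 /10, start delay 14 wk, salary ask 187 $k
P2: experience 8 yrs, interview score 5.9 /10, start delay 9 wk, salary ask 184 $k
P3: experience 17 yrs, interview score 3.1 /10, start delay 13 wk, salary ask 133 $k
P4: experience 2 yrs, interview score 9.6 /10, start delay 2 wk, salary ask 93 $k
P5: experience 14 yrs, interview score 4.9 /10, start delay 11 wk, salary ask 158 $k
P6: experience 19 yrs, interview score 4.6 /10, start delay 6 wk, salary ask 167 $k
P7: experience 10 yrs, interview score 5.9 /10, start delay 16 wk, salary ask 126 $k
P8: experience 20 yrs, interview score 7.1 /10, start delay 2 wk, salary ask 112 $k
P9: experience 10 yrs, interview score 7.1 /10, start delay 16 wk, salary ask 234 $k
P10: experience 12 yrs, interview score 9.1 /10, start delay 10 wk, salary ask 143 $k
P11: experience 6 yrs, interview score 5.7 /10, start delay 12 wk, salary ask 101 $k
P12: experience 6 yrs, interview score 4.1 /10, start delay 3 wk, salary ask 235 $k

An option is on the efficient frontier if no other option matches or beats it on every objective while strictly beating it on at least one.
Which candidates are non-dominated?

P1: dominated by P8 (experience 20≥9, interview score 7.1≥6.5, start delay 2≤14, salary ask 112≤187).
P2: dominated by P8 (experience 20≥8, interview score 7.1≥5.9, start delay 2≤9, salary ask 112≤184).
P3: dominated by P8 (experience 20≥17, interview score 7.1≥3.1, start delay 2≤13, salary ask 112≤133).
P4: not dominated (best interview score).
P5: dominated by P8 (experience 20≥14, interview score 7.1≥4.9, start delay 2≤11, salary ask 112≤158).
P6: dominated by P8 (experience 20≥19, interview score 7.1≥4.6, start delay 2≤6, salary ask 112≤167).
P7: dominated by P8 (experience 20≥10, interview score 7.1≥5.9, start delay 2≤16, salary ask 112≤126).
P8: not dominated (best experience).
P9: dominated by P8 (experience 20≥10, interview score 7.1≥7.1, start delay 2≤16, salary ask 112≤234).
P10: not dominated.
P11: not dominated.
P12: dominated by P8 (experience 20≥6, interview score 7.1≥4.1, start delay 2≤3, salary ask 112≤235).

P4, P8, P10, P11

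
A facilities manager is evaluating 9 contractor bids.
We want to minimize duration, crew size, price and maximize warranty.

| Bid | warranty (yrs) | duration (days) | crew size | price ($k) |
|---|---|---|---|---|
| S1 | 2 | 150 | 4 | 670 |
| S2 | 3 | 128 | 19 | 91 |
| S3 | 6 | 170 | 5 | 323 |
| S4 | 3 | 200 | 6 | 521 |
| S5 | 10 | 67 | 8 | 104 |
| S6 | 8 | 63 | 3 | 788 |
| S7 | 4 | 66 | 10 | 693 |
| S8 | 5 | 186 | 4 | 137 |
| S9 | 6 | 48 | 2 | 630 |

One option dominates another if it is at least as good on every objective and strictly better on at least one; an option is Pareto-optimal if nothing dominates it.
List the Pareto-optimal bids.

S1: dominated by S9 (warranty 6≥2, duration 48≤150, crew size 2≤4, price 630≤670).
S2: not dominated (best price).
S3: not dominated.
S4: dominated by S3 (warranty 6≥3, duration 170≤200, crew size 5≤6, price 323≤521).
S5: not dominated (best warranty).
S6: not dominated.
S7: dominated by S9 (warranty 6≥4, duration 48≤66, crew size 2≤10, price 630≤693).
S8: not dominated.
S9: not dominated (best duration).

S2, S3, S5, S6, S8, S9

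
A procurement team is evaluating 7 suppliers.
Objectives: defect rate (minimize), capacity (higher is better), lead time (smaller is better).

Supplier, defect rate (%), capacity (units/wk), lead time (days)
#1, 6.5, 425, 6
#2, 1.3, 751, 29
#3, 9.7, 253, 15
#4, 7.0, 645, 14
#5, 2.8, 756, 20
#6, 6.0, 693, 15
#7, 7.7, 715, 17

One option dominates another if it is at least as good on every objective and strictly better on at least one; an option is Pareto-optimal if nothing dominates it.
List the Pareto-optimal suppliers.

#1: not dominated (best lead time).
#2: not dominated (best defect rate).
#3: dominated by #1 (defect rate 6.5≤9.7, capacity 425≥253, lead time 6≤15).
#4: not dominated.
#5: not dominated (best capacity).
#6: not dominated.
#7: not dominated.

#1, #2, #4, #5, #6, #7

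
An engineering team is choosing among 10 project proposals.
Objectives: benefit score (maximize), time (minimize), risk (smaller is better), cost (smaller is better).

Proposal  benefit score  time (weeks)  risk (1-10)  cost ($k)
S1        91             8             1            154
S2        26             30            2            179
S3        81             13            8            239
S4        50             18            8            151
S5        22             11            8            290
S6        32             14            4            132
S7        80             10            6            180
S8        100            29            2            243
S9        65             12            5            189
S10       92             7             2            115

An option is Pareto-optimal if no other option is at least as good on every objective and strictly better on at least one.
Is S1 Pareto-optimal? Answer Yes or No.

S2: worse on benefit score (26 vs 91).
S3: worse on benefit score (81 vs 91).
S4: worse on benefit score (50 vs 91).
S5: worse on benefit score (22 vs 91).
S6: worse on benefit score (32 vs 91).
S7: worse on benefit score (80 vs 91).
S8: worse on time (29 vs 8).
S9: worse on benefit score (65 vs 91).
S10: worse on risk (2 vs 1).
No option is at least as good as S1 on every objective and strictly better on one.

Yes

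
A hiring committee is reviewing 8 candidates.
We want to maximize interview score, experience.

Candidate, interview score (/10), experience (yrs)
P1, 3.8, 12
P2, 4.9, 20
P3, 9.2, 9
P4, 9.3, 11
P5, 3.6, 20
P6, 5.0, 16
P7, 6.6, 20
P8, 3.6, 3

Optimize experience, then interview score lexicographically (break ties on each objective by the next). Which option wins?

First maximize experience: best is 20, kept {P2, P5, P7}.
Then maximize interview score: best is 6.6, kept {P7}.

P7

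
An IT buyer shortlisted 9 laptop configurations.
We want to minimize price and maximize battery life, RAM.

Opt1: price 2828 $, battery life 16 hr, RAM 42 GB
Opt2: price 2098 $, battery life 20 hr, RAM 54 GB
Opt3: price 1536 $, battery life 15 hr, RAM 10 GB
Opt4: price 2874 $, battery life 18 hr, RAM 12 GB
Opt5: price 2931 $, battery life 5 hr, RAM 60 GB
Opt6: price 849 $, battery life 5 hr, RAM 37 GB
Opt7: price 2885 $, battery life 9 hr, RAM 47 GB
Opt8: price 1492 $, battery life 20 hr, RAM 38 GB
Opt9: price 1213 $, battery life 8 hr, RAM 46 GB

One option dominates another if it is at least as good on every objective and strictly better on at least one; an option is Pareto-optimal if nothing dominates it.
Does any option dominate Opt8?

Opt1: worse on price (2828 vs 1492).
Opt2: worse on price (2098 vs 1492).
Opt3: worse on price (1536 vs 1492).
Opt4: worse on price (2874 vs 1492).
Opt5: worse on price (2931 vs 1492).
Opt6: worse on battery life (5 vs 20).
Opt7: worse on price (2885 vs 1492).
Opt9: worse on battery life (8 vs 20).
No option is at least as good as Opt8 on every objective and strictly better on one.

No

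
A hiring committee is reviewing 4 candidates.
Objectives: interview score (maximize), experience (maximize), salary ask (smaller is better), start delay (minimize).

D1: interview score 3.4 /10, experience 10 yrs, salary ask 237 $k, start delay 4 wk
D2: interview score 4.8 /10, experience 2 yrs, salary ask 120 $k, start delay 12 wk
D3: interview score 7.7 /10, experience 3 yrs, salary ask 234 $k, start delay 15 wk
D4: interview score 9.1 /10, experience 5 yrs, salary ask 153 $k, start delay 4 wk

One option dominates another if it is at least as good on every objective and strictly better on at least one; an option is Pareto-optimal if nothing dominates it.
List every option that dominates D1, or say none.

D2: worse on experience (2 vs 10).
D3: worse on experience (3 vs 10).
D4: worse on experience (5 vs 10).
No option dominates D1.

none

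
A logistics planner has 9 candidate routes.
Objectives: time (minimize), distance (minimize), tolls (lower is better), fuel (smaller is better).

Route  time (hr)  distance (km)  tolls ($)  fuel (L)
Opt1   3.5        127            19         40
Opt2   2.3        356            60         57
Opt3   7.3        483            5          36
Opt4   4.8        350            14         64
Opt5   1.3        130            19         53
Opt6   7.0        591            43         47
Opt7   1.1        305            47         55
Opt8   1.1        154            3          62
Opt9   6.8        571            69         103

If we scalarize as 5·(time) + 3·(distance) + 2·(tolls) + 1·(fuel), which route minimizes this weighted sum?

Opt1

Opt1: 5·3.5 + 3·127 + 2·19 + 1·40 = 476.5
Opt2: 5·2.3 + 3·356 + 2·60 + 1·57 = 1256.5
Opt3: 5·7.3 + 3·483 + 2·5 + 1·36 = 1531.5
Opt4: 5·4.8 + 3·350 + 2·14 + 1·64 = 1166.0
Opt5: 5·1.3 + 3·130 + 2·19 + 1·53 = 487.5
Opt6: 5·7.0 + 3·591 + 2·43 + 1·47 = 1941.0
Opt7: 5·1.1 + 3·305 + 2·47 + 1·55 = 1069.5
Opt8: 5·1.1 + 3·154 + 2·3 + 1·62 = 535.5
Opt9: 5·6.8 + 3·571 + 2·69 + 1·103 = 1988.0
Lowest: Opt1 at 476.5.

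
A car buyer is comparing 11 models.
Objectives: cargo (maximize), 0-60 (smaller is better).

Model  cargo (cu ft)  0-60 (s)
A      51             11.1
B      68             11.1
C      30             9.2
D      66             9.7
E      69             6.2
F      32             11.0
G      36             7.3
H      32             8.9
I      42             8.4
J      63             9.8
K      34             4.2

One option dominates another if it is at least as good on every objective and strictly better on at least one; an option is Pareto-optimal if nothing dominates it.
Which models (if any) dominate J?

D: cargo 66≥63, 0-60 9.7≤9.8 — dominates J.
E: cargo 69≥63, 0-60 6.2≤9.8 — dominates J.
Others (A, B, C, F, G, H, I, K) are each worse than J on at least one objective.

D, E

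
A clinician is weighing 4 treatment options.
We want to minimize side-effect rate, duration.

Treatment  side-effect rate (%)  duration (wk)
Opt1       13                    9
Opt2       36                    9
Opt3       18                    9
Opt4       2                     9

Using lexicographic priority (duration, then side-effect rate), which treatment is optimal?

Opt4

First minimize duration: best is 9, kept {Opt1, Opt2, Opt3, Opt4}.
Then minimize side-effect rate: best is 2, kept {Opt4}.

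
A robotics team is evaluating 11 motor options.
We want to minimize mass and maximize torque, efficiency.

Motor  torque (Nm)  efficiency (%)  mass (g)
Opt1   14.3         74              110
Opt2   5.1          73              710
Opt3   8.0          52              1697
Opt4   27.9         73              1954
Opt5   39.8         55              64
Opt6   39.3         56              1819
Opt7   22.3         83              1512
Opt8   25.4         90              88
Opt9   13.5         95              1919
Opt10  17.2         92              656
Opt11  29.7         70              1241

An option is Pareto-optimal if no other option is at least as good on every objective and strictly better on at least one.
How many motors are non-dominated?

Opt1: dominated by Opt8 (torque 25.4≥14.3, efficiency 90≥74, mass 88≤110).
Opt2: dominated by Opt1 (torque 14.3≥5.1, efficiency 74≥73, mass 110≤710).
Opt3: dominated by Opt1 (torque 14.3≥8.0, efficiency 74≥52, mass 110≤1697).
Opt4: not dominated.
Opt5: not dominated (best torque).
Opt6: not dominated.
Opt7: dominated by Opt8 (torque 25.4≥22.3, efficiency 90≥83, mass 88≤1512).
Opt8: not dominated.
Opt9: not dominated (best efficiency).
Opt10: not dominated.
Opt11: not dominated.
Pareto-optimal: Opt4, Opt5, Opt6, Opt8, Opt9, Opt10, Opt11 → 7.

7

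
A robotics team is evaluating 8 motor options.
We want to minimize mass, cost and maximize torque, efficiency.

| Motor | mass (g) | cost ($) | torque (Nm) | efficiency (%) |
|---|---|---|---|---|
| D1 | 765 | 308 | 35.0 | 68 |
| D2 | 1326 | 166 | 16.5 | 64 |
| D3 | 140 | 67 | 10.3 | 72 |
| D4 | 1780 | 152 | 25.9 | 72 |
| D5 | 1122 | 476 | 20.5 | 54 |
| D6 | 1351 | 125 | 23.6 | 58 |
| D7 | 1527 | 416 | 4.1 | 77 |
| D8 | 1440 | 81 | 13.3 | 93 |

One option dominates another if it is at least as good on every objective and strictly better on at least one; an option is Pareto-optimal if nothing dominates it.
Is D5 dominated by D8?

D8 vs D5: D8 is worse on mass (1440 vs 1122), so it does not dominate D5.

No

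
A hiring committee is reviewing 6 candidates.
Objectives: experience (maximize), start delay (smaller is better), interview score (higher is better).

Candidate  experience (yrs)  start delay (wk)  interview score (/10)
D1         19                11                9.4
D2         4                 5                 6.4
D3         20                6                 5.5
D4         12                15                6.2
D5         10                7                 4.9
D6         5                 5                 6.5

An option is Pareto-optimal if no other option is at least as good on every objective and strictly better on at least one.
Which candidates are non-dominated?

D1: not dominated (best interview score).
D2: dominated by D6 (experience 5≥4, start delay 5≤5, interview score 6.5≥6.4).
D3: not dominated (best experience).
D4: dominated by D1 (experience 19≥12, start delay 11≤15, interview score 9.4≥6.2).
D5: dominated by D3 (experience 20≥10, start delay 6≤7, interview score 5.5≥4.9).
D6: not dominated.

D1, D3, D6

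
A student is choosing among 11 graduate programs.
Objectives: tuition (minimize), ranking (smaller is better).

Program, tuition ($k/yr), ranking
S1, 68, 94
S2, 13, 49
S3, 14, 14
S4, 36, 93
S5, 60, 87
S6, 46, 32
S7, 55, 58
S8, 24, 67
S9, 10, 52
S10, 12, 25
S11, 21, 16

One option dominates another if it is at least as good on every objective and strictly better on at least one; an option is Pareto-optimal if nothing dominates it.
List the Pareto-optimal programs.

S1: dominated by S2 (tuition 13≤68, ranking 49≤94).
S2: dominated by S10 (tuition 12≤13, ranking 25≤49).
S3: not dominated (best ranking).
S4: dominated by S2 (tuition 13≤36, ranking 49≤93).
S5: dominated by S2 (tuition 13≤60, ranking 49≤87).
S6: dominated by S3 (tuition 14≤46, ranking 14≤32).
S7: dominated by S2 (tuition 13≤55, ranking 49≤58).
S8: dominated by S2 (tuition 13≤24, ranking 49≤67).
S9: not dominated (best tuition).
S10: not dominated.
S11: dominated by S3 (tuition 14≤21, ranking 14≤16).

S3, S9, S10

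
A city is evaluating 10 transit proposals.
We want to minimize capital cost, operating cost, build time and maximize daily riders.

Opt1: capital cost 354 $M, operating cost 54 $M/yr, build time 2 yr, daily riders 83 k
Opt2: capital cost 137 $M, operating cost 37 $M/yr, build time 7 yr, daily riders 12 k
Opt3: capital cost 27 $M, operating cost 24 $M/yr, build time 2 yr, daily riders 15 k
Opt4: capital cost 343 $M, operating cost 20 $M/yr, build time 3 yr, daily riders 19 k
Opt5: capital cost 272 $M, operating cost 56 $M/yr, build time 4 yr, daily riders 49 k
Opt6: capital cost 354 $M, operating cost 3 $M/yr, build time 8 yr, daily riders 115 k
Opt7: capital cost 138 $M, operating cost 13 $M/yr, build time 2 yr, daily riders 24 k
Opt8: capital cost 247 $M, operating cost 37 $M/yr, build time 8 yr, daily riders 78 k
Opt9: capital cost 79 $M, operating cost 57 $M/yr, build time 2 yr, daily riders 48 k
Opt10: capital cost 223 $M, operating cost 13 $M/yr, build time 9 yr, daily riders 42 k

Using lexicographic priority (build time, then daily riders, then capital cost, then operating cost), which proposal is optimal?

Opt1

First minimize build time: best is 2, kept {Opt1, Opt3, Opt7, Opt9}.
Then maximize daily riders: best is 83, kept {Opt1}.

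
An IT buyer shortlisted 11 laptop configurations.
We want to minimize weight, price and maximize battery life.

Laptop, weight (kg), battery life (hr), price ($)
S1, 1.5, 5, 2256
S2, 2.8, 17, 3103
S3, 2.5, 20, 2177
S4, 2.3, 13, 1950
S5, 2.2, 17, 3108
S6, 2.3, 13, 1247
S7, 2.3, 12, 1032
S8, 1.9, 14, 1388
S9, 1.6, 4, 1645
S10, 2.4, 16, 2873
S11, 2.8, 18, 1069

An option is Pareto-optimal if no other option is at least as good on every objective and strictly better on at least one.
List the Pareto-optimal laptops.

S1: not dominated (best weight).
S2: dominated by S3 (weight 2.5≤2.8, battery life 20≥17, price 2177≤3103).
S3: not dominated (best battery life).
S4: dominated by S6 (weight 2.3≤2.3, battery life 13≥13, price 1247≤1950).
S5: not dominated.
S6: not dominated.
S7: not dominated (best price).
S8: not dominated.
S9: not dominated.
S10: not dominated.
S11: not dominated.

S1, S3, S5, S6, S7, S8, S9, S10, S11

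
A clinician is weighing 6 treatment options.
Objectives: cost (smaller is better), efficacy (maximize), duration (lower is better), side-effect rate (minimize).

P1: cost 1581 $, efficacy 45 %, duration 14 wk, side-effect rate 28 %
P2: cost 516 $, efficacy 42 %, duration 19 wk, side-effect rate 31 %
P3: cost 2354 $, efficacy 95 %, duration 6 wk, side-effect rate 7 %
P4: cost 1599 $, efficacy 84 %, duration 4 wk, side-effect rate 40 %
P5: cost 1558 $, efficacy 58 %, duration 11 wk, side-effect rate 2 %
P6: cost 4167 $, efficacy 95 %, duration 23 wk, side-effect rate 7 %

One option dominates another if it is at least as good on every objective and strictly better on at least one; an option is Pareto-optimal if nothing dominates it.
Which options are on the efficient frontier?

P2, P3, P4, P5

P1: dominated by P5 (cost 1558≤1581, efficacy 58≥45, duration 11≤14, side-effect rate 2≤28).
P2: not dominated (best cost).
P3: not dominated.
P4: not dominated (best duration).
P5: not dominated (best side-effect rate).
P6: dominated by P3 (cost 2354≤4167, efficacy 95≥95, duration 6≤23, side-effect rate 7≤7).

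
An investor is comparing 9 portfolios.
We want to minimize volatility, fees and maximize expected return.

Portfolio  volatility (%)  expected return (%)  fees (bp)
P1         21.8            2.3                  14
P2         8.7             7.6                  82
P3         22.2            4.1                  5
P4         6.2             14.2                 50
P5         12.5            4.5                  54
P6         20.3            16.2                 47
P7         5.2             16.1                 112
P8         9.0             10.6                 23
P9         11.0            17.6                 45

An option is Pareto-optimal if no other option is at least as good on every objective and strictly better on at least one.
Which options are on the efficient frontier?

P1, P3, P4, P7, P8, P9

P1: not dominated.
P2: dominated by P4 (volatility 6.2≤8.7, expected return 14.2≥7.6, fees 50≤82).
P3: not dominated (best fees).
P4: not dominated.
P5: dominated by P4 (volatility 6.2≤12.5, expected return 14.2≥4.5, fees 50≤54).
P6: dominated by P9 (volatility 11.0≤20.3, expected return 17.6≥16.2, fees 45≤47).
P7: not dominated (best volatility).
P8: not dominated.
P9: not dominated (best expected return).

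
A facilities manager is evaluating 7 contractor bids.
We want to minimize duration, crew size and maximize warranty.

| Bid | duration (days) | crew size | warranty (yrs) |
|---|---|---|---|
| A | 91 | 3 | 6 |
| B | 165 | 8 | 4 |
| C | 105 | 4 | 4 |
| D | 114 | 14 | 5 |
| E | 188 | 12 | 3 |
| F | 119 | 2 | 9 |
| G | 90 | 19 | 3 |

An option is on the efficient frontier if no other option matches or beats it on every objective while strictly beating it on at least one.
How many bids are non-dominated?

A: not dominated.
B: dominated by A (duration 91≤165, crew size 3≤8, warranty 6≥4).
C: dominated by A (duration 91≤105, crew size 3≤4, warranty 6≥4).
D: dominated by A (duration 91≤114, crew size 3≤14, warranty 6≥5).
E: dominated by A (duration 91≤188, crew size 3≤12, warranty 6≥3).
F: not dominated (best crew size).
G: not dominated (best duration).
Pareto-optimal: A, F, G → 3.

3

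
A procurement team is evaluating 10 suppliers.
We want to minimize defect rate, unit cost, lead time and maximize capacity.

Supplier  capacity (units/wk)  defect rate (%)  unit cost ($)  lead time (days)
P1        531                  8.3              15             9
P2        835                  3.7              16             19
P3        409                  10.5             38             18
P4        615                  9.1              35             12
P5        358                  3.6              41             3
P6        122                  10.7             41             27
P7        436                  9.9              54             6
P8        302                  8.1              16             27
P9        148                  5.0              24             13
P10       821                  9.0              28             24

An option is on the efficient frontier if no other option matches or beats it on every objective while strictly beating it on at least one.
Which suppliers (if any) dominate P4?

P1: worse on capacity (531 vs 615).
P2: worse on lead time (19 vs 12).
P3: worse on capacity (409 vs 615).
P5: worse on capacity (358 vs 615).
P6: worse on capacity (122 vs 615).
P7: worse on capacity (436 vs 615).
P8: worse on capacity (302 vs 615).
P9: worse on capacity (148 vs 615).
P10: worse on lead time (24 vs 12).
No option dominates P4.

none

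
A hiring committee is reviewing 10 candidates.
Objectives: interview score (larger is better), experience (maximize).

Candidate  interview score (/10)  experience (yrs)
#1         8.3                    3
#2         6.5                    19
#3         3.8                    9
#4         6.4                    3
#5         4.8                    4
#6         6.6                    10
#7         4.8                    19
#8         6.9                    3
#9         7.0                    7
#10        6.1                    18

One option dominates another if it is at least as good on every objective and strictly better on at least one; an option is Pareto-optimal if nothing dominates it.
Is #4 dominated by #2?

#2 vs #4: interview score 6.5≥6.4, experience 19≥3 — #2 is at least as good on every objective with at least one strict improvement.

Yes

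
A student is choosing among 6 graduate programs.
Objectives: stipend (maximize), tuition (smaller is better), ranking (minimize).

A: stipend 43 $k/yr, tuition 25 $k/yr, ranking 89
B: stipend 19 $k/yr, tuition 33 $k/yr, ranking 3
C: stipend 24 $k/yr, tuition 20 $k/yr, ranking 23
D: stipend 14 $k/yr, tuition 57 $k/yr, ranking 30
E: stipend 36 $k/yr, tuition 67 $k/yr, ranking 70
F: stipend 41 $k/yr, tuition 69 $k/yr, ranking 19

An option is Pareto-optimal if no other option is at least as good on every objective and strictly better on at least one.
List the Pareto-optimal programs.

A, B, C, E, F

A: not dominated (best stipend).
B: not dominated (best ranking).
C: not dominated (best tuition).
D: dominated by B (stipend 19≥14, tuition 33≤57, ranking 3≤30).
E: not dominated.
F: not dominated.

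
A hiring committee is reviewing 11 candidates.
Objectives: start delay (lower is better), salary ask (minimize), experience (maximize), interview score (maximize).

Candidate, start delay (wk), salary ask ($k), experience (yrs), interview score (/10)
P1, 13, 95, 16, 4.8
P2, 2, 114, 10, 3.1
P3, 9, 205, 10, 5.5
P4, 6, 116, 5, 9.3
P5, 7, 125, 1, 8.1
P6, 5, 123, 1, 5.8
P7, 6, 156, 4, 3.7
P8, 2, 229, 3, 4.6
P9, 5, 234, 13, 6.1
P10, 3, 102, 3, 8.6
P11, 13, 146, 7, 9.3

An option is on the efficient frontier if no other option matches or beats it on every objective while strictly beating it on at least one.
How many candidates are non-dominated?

8

P1: not dominated (best salary ask).
P2: not dominated.
P3: not dominated.
P4: not dominated.
P5: dominated by P4 (start delay 6≤7, salary ask 116≤125, experience 5≥1, interview score 9.3≥8.1).
P6: dominated by P10 (start delay 3≤5, salary ask 102≤123, experience 3≥1, interview score 8.6≥5.8).
P7: dominated by P4 (start delay 6≤6, salary ask 116≤156, experience 5≥4, interview score 9.3≥3.7).
P8: not dominated.
P9: not dominated.
P10: not dominated.
P11: not dominated.
Pareto-optimal: P1, P2, P3, P4, P8, P9, P10, P11 → 8.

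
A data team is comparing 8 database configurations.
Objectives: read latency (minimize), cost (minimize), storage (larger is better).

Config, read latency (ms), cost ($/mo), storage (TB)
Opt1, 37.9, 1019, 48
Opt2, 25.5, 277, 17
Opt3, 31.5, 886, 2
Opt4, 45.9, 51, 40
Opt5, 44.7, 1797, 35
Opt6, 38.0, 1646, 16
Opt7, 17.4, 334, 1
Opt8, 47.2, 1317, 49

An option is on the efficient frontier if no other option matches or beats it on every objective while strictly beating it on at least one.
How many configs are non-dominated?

5

Opt1: not dominated.
Opt2: not dominated.
Opt3: dominated by Opt2 (read latency 25.5≤31.5, cost 277≤886, storage 17≥2).
Opt4: not dominated (best cost).
Opt5: dominated by Opt1 (read latency 37.9≤44.7, cost 1019≤1797, storage 48≥35).
Opt6: dominated by Opt1 (read latency 37.9≤38.0, cost 1019≤1646, storage 48≥16).
Opt7: not dominated (best read latency).
Opt8: not dominated (best storage).
Pareto-optimal: Opt1, Opt2, Opt4, Opt7, Opt8 → 5.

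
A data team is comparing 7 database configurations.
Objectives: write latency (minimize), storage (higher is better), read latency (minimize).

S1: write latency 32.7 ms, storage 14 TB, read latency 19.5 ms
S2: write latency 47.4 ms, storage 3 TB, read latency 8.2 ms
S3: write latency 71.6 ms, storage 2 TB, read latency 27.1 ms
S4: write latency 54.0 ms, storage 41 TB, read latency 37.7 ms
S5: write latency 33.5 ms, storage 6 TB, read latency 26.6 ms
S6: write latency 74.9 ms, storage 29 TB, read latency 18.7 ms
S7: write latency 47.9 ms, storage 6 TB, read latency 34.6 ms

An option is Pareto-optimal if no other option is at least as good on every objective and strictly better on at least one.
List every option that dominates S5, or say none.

S1: write latency 32.7≤33.5, storage 14≥6, read latency 19.5≤26.6 — dominates S5.
Others (S2, S3, S4, S6, S7) are each worse than S5 on at least one objective.

S1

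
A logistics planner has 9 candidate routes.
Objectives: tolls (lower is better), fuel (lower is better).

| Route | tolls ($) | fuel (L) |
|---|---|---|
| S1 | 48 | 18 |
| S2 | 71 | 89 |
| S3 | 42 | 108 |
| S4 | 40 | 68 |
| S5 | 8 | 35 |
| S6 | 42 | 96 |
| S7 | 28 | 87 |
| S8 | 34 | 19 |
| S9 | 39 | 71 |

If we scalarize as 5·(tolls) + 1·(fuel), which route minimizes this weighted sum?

S5

S1: 5·48 + 1·18 = 258
S2: 5·71 + 1·89 = 444
S3: 5·42 + 1·108 = 318
S4: 5·40 + 1·68 = 268
S5: 5·8 + 1·35 = 75
S6: 5·42 + 1·96 = 306
S7: 5·28 + 1·87 = 227
S8: 5·34 + 1·19 = 189
S9: 5·39 + 1·71 = 266
Lowest: S5 at 75.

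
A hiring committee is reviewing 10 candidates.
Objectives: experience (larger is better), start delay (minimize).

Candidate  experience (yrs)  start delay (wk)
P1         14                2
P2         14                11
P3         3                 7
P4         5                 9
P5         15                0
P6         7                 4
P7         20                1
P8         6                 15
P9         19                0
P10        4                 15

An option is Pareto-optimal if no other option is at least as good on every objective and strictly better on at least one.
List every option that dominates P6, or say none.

P1: experience 14≥7, start delay 2≤4 — dominates P6.
P5: experience 15≥7, start delay 0≤4 — dominates P6.
P7: experience 20≥7, start delay 1≤4 — dominates P6.
P9: experience 19≥7, start delay 0≤4 — dominates P6.
Others (P2, P3, P4, P8, P10) are each worse than P6 on at least one objective.

P1, P5, P7, P9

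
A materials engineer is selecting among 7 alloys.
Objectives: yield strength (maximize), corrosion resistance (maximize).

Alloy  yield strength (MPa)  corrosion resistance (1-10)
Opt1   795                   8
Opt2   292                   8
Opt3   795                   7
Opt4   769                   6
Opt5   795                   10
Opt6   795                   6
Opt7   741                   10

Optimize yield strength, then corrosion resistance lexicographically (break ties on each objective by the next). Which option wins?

Opt5

First maximize yield strength: best is 795, kept {Opt1, Opt3, Opt5, Opt6}.
Then maximize corrosion resistance: best is 10, kept {Opt5}.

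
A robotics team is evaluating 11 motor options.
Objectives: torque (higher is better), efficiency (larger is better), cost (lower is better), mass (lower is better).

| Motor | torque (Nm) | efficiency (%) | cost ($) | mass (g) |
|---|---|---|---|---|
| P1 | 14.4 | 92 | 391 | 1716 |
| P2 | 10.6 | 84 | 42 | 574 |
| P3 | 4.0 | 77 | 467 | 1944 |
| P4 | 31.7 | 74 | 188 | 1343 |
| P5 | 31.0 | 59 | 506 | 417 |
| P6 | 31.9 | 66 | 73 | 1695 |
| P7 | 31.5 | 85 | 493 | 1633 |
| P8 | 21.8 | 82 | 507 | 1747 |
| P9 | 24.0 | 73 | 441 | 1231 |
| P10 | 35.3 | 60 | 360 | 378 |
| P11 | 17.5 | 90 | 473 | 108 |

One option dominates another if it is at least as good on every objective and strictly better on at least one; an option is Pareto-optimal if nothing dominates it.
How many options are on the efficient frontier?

P1: not dominated (best efficiency).
P2: not dominated (best cost).
P3: dominated by P1 (torque 14.4≥4.0, efficiency 92≥77, cost 391≤467, mass 1716≤1944).
P4: not dominated.
P5: dominated by P10 (torque 35.3≥31.0, efficiency 60≥59, cost 360≤506, mass 378≤417).
P6: not dominated.
P7: not dominated.
P8: dominated by P7 (torque 31.5≥21.8, efficiency 85≥82, cost 493≤507, mass 1633≤1747).
P9: not dominated.
P10: not dominated (best torque).
P11: not dominated (best mass).
Pareto-optimal: P1, P2, P4, P6, P7, P9, P10, P11 → 8.

8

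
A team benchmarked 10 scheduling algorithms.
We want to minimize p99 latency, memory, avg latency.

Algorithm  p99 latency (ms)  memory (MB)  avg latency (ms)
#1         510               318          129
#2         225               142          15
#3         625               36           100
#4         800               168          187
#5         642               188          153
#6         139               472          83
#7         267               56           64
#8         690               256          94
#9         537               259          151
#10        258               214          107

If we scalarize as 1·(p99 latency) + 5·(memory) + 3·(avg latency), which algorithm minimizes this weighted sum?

#7

#1: 1·510 + 5·318 + 3·129 = 2487
#2: 1·225 + 5·142 + 3·15 = 980
#3: 1·625 + 5·36 + 3·100 = 1105
#4: 1·800 + 5·168 + 3·187 = 2201
#5: 1·642 + 5·188 + 3·153 = 2041
#6: 1·139 + 5·472 + 3·83 = 2748
#7: 1·267 + 5·56 + 3·64 = 739
#8: 1·690 + 5·256 + 3·94 = 2252
#9: 1·537 + 5·259 + 3·151 = 2285
#10: 1·258 + 5·214 + 3·107 = 1649
Lowest: #7 at 739.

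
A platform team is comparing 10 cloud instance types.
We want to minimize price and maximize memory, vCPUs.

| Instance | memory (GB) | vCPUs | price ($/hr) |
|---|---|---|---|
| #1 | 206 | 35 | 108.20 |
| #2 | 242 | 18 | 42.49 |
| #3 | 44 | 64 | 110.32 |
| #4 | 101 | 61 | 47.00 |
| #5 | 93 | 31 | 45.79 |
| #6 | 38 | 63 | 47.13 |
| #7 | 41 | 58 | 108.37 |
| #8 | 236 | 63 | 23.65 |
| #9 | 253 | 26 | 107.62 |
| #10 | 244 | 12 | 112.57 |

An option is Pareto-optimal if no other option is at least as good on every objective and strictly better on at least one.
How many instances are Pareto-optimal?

#1: dominated by #8 (memory 236≥206, vCPUs 63≥35, price 23.65≤108.20).
#2: not dominated.
#3: not dominated (best vCPUs).
#4: dominated by #8 (memory 236≥101, vCPUs 63≥61, price 23.65≤47.00).
#5: dominated by #8 (memory 236≥93, vCPUs 63≥31, price 23.65≤45.79).
#6: dominated by #8 (memory 236≥38, vCPUs 63≥63, price 23.65≤47.13).
#7: dominated by #4 (memory 101≥41, vCPUs 61≥58, price 47.00≤108.37).
#8: not dominated (best price).
#9: not dominated (best memory).
#10: dominated by #9 (memory 253≥244, vCPUs 26≥12, price 107.62≤112.57).
Pareto-optimal: #2, #3, #8, #9 → 4.

4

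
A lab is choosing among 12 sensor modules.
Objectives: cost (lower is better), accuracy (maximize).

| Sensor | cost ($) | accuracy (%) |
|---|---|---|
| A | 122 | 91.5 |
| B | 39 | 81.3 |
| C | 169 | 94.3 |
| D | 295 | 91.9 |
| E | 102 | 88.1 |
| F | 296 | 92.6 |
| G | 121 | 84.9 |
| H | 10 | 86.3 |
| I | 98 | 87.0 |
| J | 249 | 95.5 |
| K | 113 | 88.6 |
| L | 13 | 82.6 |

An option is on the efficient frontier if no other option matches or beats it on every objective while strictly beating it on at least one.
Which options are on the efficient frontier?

A: not dominated.
B: dominated by H (cost 10≤39, accuracy 86.3≥81.3).
C: not dominated.
D: dominated by C (cost 169≤295, accuracy 94.3≥91.9).
E: not dominated.
F: dominated by C (cost 169≤296, accuracy 94.3≥92.6).
G: dominated by E (cost 102≤121, accuracy 88.1≥84.9).
H: not dominated (best cost).
I: not dominated.
J: not dominated (best accuracy).
K: not dominated.
L: dominated by H (cost 10≤13, accuracy 86.3≥82.6).

A, C, E, H, I, J, K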